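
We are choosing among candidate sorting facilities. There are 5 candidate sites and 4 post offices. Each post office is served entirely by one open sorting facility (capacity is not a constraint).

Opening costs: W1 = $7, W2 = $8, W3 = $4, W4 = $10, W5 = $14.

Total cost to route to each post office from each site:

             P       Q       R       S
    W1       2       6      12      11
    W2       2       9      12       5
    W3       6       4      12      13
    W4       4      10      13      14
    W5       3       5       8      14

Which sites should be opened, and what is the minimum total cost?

For any fixed open set, each post office goes to its cheapest open site; total = fixed + service.
{W2, W3}: P→W2 2, Q→W3 4, R→W2 12, S→W2 5. Service 23; fixed 12; total 35.
{W2}: service 28 + fixed 8 = 36
{W1}: service 31 + fixed 7 = 38
{W1, W2, W3, W4, W5}: P→W1 2, Q→W3 4, R→W5 8, S→W2 5. Service 19; fixed 43; total 62.
No other subset beats 35.

Open W2 and W3; minimum total cost 35.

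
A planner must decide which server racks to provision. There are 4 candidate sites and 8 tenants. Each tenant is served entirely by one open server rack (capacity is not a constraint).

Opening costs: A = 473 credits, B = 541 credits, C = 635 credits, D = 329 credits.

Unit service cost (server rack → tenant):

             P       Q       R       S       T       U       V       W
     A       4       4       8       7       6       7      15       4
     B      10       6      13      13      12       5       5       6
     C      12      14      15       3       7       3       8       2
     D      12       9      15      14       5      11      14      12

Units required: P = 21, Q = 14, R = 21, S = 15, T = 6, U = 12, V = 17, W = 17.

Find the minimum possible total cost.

Minimum total cost: 1329

For any fixed open set, each tenant goes to its cheapest open site; total = fixed + service.
{A}: P→A 4·21=84, Q→A 4·14=56, R→A 8·21=168, S→A 7·15=105, T→A 6·6=36, U→A 7·12=84, V→A 15·17=255, W→A 4·17=68. Service 856; fixed 473; total 1329.
{B}: service 1081 + fixed 541 = 1622
{A, D}: P→A 4·21=84, Q→A 4·14=56, R→A 8·21=168, S→A 7·15=105, T→D 5·6=30, U→A 7·12=84, V→D 14·17=238, W→A 4·17=68. Service 833; fixed 802; total 1635.
{A, B, C, D}: P→A 4·21=84, Q→A 4·14=56, R→A 8·21=168, S→C 3·15=45, T→D 5·6=30, U→C 3·12=36, V→B 5·17=85, W→C 2·17=34. Service 538; fixed 1978; total 2516.
No other subset beats 1329.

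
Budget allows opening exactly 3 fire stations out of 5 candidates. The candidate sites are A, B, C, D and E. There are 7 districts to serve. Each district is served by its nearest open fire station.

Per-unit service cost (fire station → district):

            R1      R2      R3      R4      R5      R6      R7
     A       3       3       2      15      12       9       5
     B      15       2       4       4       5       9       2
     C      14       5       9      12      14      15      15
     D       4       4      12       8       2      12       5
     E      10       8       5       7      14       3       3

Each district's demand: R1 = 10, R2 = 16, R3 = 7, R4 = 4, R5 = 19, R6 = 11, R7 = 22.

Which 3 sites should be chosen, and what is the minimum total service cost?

Choose B, D and E; total service cost 231.

With exactly 3 open, each district uses its cheapest among the chosen.
{B, D, E}: R1→D 4·10=40, R2→B 2·16=32, R3→B 4·7=28, R4→B 4·4=16, R5→D 2·19=38, R6→E 3·11=33, R7→B 2·22=44. Service cost 231.
{A, D, E}: service cost 257
{A, B, E}: service cost 264
Among all 10 size-3 choices, {B, D, E} is lowest.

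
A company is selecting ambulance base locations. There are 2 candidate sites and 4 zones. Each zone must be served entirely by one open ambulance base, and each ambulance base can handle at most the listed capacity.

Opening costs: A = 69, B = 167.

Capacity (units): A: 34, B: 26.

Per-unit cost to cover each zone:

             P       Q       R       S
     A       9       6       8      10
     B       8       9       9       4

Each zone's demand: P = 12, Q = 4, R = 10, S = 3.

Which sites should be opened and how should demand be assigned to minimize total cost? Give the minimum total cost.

Open {A}: P→A 9·12=108, Q→A 6·4=24, R→A 8·10=80, S→A 10·3=30.
Loads: A carries 29/34. Service 242; fixed 69; total 311.
Next best feasible plan costs 448.

Minimum total cost: 311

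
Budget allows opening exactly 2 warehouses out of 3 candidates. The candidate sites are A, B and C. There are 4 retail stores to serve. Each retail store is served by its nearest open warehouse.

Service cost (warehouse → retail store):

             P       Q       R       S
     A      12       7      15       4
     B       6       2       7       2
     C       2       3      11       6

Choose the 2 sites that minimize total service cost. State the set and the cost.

Choose B and C; total service cost 13.

With exactly 2 open, each retail store uses its cheapest among the chosen.
{B, C}: P→C 2, Q→B 2, R→B 7, S→B 2. Service cost 13.
{A, B}: service cost 17
{A, C}: service cost 20
Among all 3 size-2 choices, {B, C} is lowest.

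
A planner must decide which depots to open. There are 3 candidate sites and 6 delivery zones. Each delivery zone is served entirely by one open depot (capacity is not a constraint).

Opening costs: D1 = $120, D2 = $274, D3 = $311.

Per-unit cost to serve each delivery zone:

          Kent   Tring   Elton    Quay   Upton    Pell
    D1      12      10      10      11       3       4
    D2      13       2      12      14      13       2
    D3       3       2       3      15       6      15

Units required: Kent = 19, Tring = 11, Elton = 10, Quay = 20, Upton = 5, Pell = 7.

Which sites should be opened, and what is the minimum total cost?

Open D1 and D3; minimum total cost 803.

For any fixed open set, each delivery zone goes to its cheapest open site; total = fixed + service.
{D1, D3}: Kent→D3 3·19=57, Tring→D3 2·11=22, Elton→D3 3·10=30, Quay→D1 11·20=220, Upton→D1 3·5=15, Pell→D1 4·7=28. Service 372; fixed 431; total 803.
{D1}: service 701 + fixed 120 = 821
{D3}: Kent→D3 3·19=57, Tring→D3 2·11=22, Elton→D3 3·10=30, Quay→D3 15·20=300, Upton→D3 6·5=30, Pell→D3 15·7=105. Service 544; fixed 311; total 855.
{D1, D2, D3}: service 358 + fixed 705 = 1063
No other subset beats 803.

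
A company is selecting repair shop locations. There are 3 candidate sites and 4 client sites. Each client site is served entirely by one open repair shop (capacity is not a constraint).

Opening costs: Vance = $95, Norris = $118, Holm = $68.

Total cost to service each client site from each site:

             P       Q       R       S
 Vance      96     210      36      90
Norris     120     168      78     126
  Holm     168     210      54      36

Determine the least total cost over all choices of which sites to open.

For any fixed open set, each client site goes to its cheapest open site; total = fixed + service.
{Vance}: P→Vance 96, Q→Vance 210, R→Vance 36, S→Vance 90. Service 432; fixed 95; total 527.
{Holm}: service 468 + fixed 68 = 536
{Vance, Holm}: P→Vance 96, Q→Vance 210, R→Vance 36, S→Holm 36. Service 378; fixed 163; total 541.
{Vance, Norris, Holm}: P→Vance 96, Q→Norris 168, R→Vance 36, S→Holm 36. Service 336; fixed 281; total 617.
(All 7 nonempty subsets were checked; Vance only is lowest.)

Minimum total cost: 527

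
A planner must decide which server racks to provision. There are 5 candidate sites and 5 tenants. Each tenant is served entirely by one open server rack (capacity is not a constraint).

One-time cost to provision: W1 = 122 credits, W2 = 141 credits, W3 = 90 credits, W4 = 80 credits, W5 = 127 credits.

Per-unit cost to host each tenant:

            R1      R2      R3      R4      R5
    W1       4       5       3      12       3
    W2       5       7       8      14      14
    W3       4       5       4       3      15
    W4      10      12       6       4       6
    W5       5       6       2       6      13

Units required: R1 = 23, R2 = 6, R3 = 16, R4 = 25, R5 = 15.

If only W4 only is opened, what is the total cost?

Each tenant is assigned to its cheapest site among the open ones.
{W4}: R1→W4 10·23=230, R2→W4 12·6=72, R3→W4 6·16=96, R4→W4 4·25=100, R5→W4 6·15=90. Service 588; fixed 80; total 668.

Total cost: 668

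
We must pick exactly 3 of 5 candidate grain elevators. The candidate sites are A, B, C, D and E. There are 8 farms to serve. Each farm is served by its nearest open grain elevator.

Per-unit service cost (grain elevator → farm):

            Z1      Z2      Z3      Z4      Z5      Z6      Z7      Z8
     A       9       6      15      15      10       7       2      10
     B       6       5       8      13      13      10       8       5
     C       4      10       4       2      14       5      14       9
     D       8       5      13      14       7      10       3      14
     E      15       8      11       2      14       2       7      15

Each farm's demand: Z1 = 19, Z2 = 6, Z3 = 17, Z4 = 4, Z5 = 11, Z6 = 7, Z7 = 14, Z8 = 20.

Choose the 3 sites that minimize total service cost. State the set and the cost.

Choose B, C and D; total service cost 436.

With exactly 3 open, each farm uses its cheapest among the chosen.
{B, C, D}: Z1→C 4·19=76, Z2→B 5·6=30, Z3→C 4·17=68, Z4→C 2·4=8, Z5→D 7·11=77, Z6→C 5·7=35, Z7→D 3·14=42, Z8→B 5·20=100. Service cost 436.
{A, B, C}: service cost 455
{C, D, E}: service cost 495
Among all 10 size-3 choices, {B, C, D} is lowest.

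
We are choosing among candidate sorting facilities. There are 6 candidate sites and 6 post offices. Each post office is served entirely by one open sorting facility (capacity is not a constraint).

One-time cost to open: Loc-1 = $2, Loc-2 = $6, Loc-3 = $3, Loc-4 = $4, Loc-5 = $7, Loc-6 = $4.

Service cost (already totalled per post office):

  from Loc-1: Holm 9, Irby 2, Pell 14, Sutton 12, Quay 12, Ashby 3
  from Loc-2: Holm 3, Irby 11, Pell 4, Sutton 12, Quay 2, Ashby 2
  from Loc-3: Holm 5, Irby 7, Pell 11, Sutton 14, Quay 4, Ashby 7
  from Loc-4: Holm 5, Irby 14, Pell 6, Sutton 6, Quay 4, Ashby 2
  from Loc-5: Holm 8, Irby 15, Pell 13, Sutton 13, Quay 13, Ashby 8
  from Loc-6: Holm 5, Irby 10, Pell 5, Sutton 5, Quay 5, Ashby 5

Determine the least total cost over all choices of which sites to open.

For any fixed open set, each post office goes to its cheapest open site; total = fixed + service.
{Loc-1, Loc-2, Loc-6}: Holm→Loc-2 3, Irby→Loc-1 2, Pell→Loc-2 4, Sutton→Loc-6 5, Quay→Loc-2 2, Ashby→Loc-2 2. Service 18; fixed 12; total 30.
{Loc-1, Loc-2, Loc-4}: Holm→Loc-2 3, Irby→Loc-1 2, Pell→Loc-2 4, Sutton→Loc-4 6, Quay→Loc-2 2, Ashby→Loc-2 2. Service 19; fixed 12; total 31.
{Loc-1, Loc-4}: Holm→Loc-4 5, Irby→Loc-1 2, Pell→Loc-4 6, Sutton→Loc-4 6, Quay→Loc-4 4, Ashby→Loc-4 2. Service 25; fixed 6; total 31.
{Loc-1, Loc-2, Loc-3, Loc-4, Loc-5, Loc-6}: Holm→Loc-2 3, Irby→Loc-1 2, Pell→Loc-2 4, Sutton→Loc-6 5, Quay→Loc-2 2, Ashby→Loc-2 2. Service 18; fixed 26; total 44.
No other subset beats 30.

Minimum total cost: 30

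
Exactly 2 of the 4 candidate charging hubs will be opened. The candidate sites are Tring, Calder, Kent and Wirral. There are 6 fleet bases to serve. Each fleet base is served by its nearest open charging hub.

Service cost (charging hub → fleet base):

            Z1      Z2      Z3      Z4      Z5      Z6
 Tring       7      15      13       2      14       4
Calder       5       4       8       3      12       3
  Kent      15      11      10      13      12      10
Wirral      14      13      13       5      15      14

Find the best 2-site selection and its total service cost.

With exactly 2 open, each fleet base uses its cheapest among the chosen.
{Tring, Calder}: Z1→Calder 5, Z2→Calder 4, Z3→Calder 8, Z4→Tring 2, Z5→Calder 12, Z6→Calder 3. Service cost 34.
{Calder, Kent}: service cost 35
{Calder, Wirral}: service cost 35
Among all 6 size-2 choices, {Tring, Calder} is lowest.

Choose Tring and Calder; total service cost 34.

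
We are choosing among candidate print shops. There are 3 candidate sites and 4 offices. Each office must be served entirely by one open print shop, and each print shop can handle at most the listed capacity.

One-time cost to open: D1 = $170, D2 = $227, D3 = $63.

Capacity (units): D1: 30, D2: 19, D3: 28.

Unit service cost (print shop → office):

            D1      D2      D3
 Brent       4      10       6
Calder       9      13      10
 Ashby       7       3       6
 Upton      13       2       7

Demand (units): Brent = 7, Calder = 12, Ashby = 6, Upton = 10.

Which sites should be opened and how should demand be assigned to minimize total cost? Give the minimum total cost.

Minimum total cost: 475

Open {D1, D3}: Brent→D1 4·7=28, Calder→D1 9·12=108, Ashby→D3 6·6=36, Upton→D3 7·10=70.
Loads: D1 carries 19/30, D3 carries 16/28. Service 242; fixed 233; total 475.
Next best feasible plan costs 481.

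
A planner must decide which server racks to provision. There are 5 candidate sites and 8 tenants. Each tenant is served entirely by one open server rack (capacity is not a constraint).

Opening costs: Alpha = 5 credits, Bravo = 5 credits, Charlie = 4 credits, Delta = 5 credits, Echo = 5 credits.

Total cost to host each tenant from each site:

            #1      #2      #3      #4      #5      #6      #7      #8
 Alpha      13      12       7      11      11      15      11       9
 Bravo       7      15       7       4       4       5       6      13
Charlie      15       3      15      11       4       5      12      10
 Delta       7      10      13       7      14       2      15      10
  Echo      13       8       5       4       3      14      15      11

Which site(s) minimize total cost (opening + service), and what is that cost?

For any fixed open set, each tenant goes to its cheapest open site; total = fixed + service.
{Bravo, Charlie}: #1→Bravo 7, #2→Charlie 3, #3→Bravo 7, #4→Bravo 4, #5→Bravo 4, #6→Bravo 5, #7→Bravo 6, #8→Charlie 10. Service 46; fixed 9; total 55.
{Bravo, Charlie, Delta}: service 43 + fixed 14 = 57
{Bravo, Charlie, Echo}: service 43 + fixed 14 = 57
{Alpha, Bravo, Charlie, Delta, Echo}: service 39 + fixed 24 = 63
No other subset beats 55.

Open Bravo and Charlie; minimum total cost 55.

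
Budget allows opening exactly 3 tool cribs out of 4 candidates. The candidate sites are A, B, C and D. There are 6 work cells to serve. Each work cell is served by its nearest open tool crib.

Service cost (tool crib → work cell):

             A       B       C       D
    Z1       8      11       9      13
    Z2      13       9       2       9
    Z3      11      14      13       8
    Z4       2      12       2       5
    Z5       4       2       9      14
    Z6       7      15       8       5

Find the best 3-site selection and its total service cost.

Choose B, C and D; total service cost 28.

With exactly 3 open, each work cell uses its cheapest among the chosen.
{B, C, D}: Z1→C 9, Z2→C 2, Z3→D 8, Z4→C 2, Z5→B 2, Z6→D 5. Service cost 28.
{A, C, D}: service cost 29
{A, B, C}: service cost 32
Among all 4 size-3 choices, {B, C, D} is lowest.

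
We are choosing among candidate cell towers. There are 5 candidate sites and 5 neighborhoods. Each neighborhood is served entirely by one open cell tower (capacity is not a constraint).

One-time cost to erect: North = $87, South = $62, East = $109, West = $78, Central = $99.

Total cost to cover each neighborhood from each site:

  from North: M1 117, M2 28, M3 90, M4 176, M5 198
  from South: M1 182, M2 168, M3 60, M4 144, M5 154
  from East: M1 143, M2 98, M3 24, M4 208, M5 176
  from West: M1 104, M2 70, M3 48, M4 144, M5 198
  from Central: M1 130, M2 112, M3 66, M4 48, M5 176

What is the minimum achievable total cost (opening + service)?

Minimum total cost: 621

For any fixed open set, each neighborhood goes to its cheapest open site; total = fixed + service.
{North, Central}: M1→North 117, M2→North 28, M3→Central 66, M4→Central 48, M5→Central 176. Service 435; fixed 186; total 621.
{West, Central}: service 446 + fixed 177 = 623
{Central}: service 532 + fixed 99 = 631
{North, South, East, West, Central}: M1→West 104, M2→North 28, M3→East 24, M4→Central 48, M5→South 154. Service 358; fixed 435; total 793.
No other subset beats 621.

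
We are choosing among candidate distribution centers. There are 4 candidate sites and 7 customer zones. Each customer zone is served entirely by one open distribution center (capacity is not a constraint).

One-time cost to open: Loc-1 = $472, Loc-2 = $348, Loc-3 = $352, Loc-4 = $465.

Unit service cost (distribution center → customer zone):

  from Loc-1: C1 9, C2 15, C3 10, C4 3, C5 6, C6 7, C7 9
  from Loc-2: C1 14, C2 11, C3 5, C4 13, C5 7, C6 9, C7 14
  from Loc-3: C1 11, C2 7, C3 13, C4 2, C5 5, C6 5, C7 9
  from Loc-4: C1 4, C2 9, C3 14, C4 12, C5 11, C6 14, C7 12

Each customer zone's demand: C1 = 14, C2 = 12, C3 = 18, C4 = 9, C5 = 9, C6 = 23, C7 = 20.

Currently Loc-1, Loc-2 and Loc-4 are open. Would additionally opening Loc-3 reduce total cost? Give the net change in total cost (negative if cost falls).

Current service cost with {Loc-1, Loc-2, Loc-4}: 676.
Adding Loc-3: each customer zone re-picks its cheapest; new service cost 588, saving 88.
Extra fixed cost: 352. Net change = 352 − 88 = 264.
(Totals: 1961 → 2225.)

No — net change +264 (cost rises by 264).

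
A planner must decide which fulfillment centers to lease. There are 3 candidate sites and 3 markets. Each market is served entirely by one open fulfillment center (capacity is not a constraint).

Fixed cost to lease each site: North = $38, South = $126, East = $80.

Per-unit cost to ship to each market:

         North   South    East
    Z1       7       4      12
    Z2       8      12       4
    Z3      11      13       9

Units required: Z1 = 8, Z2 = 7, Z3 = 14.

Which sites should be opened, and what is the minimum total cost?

For any fixed open set, each market goes to its cheapest open site; total = fixed + service.
{North}: Z1→North 7·8=56, Z2→North 8·7=56, Z3→North 11·14=154. Service 266; fixed 38; total 304.
{North, East}: service 210 + fixed 118 = 328
{East}: service 250 + fixed 80 = 330
{North, South, East}: service 186 + fixed 244 = 430
(All 7 nonempty subsets were checked; North only is lowest.)

Open North only; minimum total cost 304.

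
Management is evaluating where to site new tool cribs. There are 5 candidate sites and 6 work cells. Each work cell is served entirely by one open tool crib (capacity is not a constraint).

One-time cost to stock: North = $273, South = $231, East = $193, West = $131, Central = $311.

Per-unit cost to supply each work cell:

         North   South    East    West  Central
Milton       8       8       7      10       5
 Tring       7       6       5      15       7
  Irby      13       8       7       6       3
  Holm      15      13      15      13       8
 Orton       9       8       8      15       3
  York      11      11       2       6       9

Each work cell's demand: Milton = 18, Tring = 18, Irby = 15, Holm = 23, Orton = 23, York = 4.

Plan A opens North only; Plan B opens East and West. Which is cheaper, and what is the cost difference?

Plan B is cheaper by 213.

Plan A: {North}: Milton→North 8·18=144, Tring→North 7·18=126, Irby→North 13·15=195, Holm→North 15·23=345, Orton→North 9·23=207, York→North 11·4=44. Service 1061; fixed 273; total 1334.
Plan B: {East, West}: Milton→East 7·18=126, Tring→East 5·18=90, Irby→West 6·15=90, Holm→West 13·23=299, Orton→East 8·23=184, York→East 2·4=8. Service 797; fixed 324; total 1121.
Difference: |1334 − 1121| = 213.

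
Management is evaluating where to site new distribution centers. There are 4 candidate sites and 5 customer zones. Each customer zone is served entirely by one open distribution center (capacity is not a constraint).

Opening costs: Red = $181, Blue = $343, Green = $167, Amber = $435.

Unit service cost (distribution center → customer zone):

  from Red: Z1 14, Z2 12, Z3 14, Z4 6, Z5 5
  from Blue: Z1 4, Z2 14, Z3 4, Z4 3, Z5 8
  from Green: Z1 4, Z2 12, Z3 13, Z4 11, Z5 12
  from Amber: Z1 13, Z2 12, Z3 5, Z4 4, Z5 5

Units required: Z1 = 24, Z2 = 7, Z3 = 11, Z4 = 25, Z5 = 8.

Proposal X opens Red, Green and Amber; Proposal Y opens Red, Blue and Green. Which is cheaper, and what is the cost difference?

Proposal Y is cheaper by 128.

Proposal X: {Red, Green, Amber}: Z1→Green 4·24=96, Z2→Red 12·7=84, Z3→Amber 5·11=55, Z4→Amber 4·25=100, Z5→Red 5·8=40. Service 375; fixed 783; total 1158.
Proposal Y: {Red, Blue, Green}: Z1→Blue 4·24=96, Z2→Red 12·7=84, Z3→Blue 4·11=44, Z4→Blue 3·25=75, Z5→Red 5·8=40. Service 339; fixed 691; total 1030.
Difference: |1158 − 1030| = 128.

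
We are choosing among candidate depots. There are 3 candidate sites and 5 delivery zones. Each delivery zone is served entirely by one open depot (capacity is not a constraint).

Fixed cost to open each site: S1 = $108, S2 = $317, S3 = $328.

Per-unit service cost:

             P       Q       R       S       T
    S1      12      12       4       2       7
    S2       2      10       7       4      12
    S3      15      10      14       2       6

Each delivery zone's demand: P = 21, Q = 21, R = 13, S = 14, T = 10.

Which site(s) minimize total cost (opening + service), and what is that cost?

Open S1 only; minimum total cost 762.

For any fixed open set, each delivery zone goes to its cheapest open site; total = fixed + service.
{S1}: P→S1 12·21=252, Q→S1 12·21=252, R→S1 4·13=52, S→S1 2·14=28, T→S1 7·10=70. Service 654; fixed 108; total 762.
{S1, S2}: service 402 + fixed 425 = 827
{S2}: P→S2 2·21=42, Q→S2 10·21=210, R→S2 7·13=91, S→S2 4·14=56, T→S2 12·10=120. Service 519; fixed 317; total 836.
{S1, S2, S3}: P→S2 2·21=42, Q→S2 10·21=210, R→S1 4·13=52, S→S1 2·14=28, T→S3 6·10=60. Service 392; fixed 753; total 1145.
No other subset beats 762.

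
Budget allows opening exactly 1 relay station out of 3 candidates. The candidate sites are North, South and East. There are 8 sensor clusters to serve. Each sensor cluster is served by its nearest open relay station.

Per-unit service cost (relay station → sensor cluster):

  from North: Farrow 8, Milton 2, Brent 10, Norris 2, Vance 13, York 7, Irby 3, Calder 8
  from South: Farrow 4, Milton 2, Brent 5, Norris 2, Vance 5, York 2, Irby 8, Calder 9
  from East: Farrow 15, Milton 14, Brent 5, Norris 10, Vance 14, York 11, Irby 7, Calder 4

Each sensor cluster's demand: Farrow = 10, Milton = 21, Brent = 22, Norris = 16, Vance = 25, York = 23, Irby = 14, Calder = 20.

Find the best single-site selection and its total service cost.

Choose South only; total service cost 687.

With exactly 1 open, each sensor cluster uses its cheapest among the chosen.
{South}: Farrow→South 4·10=40, Milton→South 2·21=42, Brent→South 5·22=110, Norris→South 2·16=32, Vance→South 5·25=125, York→South 2·23=46, Irby→South 8·14=112, Calder→South 9·20=180. Service cost 687.
{North}: service cost 1062
{East}: service cost 1495
Among all 3 size-1 choices, {South} is lowest.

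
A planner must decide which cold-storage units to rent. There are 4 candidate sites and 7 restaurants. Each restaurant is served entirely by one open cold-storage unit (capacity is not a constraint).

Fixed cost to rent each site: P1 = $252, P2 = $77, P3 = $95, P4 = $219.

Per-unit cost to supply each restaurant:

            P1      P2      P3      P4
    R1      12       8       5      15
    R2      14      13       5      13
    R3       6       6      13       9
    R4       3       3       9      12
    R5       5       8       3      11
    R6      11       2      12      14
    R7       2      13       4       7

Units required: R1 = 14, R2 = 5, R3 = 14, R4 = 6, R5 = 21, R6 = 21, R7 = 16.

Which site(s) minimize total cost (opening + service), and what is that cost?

For any fixed open set, each restaurant goes to its cheapest open site; total = fixed + service.
{P2, P3}: R1→P3 5·14=70, R2→P3 5·5=25, R3→P2 6·14=84, R4→P2 3·6=18, R5→P3 3·21=63, R6→P2 2·21=42, R7→P3 4·16=64. Service 366; fixed 172; total 538.
{P2, P3, P4}: R1→P3 5·14=70, R2→P3 5·5=25, R3→P2 6·14=84, R4→P2 3·6=18, R5→P3 3·21=63, R6→P2 2·21=42, R7→P3 4·16=64. Service 366; fixed 391; total 757.
{P1, P2, P3}: R1→P3 5·14=70, R2→P3 5·5=25, R3→P1 6·14=84, R4→P1 3·6=18, R5→P3 3·21=63, R6→P2 2·21=42, R7→P1 2·16=32. Service 334; fixed 424; total 758.
{P1, P2, P3, P4}: service 334 + fixed 643 = 977
(All 15 nonempty subsets were checked; P2 and P3 is lowest.)

Open P2 and P3; minimum total cost 538.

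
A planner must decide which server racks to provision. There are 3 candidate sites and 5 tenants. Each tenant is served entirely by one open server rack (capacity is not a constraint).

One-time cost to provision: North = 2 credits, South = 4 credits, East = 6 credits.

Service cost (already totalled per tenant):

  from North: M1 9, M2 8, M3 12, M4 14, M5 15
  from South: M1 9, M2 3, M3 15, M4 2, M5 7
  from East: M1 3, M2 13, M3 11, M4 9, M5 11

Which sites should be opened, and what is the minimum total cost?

Open South and East; minimum total cost 36.

For any fixed open set, each tenant goes to its cheapest open site; total = fixed + service.
{South, East}: M1→East 3, M2→South 3, M3→East 11, M4→South 2, M5→South 7. Service 26; fixed 10; total 36.
{North, South, East}: service 26 + fixed 12 = 38
{North, South}: service 33 + fixed 6 = 39
{North}: M1→North 9, M2→North 8, M3→North 12, M4→North 14, M5→North 15. Service 58; fixed 2; total 60.
(All 7 nonempty subsets were checked; South and East is lowest.)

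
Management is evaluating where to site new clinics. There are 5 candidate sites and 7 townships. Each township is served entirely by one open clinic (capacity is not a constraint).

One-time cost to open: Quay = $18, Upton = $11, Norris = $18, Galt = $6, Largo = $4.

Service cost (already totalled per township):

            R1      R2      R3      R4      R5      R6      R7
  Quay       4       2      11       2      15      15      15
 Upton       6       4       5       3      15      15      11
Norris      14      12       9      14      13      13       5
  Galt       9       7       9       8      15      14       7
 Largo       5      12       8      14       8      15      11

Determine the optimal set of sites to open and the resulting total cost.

For any fixed open set, each township goes to its cheapest open site; total = fixed + service.
{Upton, Largo}: R1→Largo 5, R2→Upton 4, R3→Upton 5, R4→Upton 3, R5→Largo 8, R6→Upton 15, R7→Upton 11. Service 51; fixed 15; total 66.
{Upton, Galt, Largo}: R1→Largo 5, R2→Upton 4, R3→Upton 5, R4→Upton 3, R5→Largo 8, R6→Galt 14, R7→Galt 7. Service 46; fixed 21; total 67.
{Galt, Largo}: R1→Largo 5, R2→Galt 7, R3→Largo 8, R4→Galt 8, R5→Largo 8, R6→Galt 14, R7→Galt 7. Service 57; fixed 10; total 67.
{Quay, Upton, Norris, Galt, Largo}: service 39 + fixed 57 = 96
No other subset beats 66.

Open Upton and Largo; minimum total cost 66.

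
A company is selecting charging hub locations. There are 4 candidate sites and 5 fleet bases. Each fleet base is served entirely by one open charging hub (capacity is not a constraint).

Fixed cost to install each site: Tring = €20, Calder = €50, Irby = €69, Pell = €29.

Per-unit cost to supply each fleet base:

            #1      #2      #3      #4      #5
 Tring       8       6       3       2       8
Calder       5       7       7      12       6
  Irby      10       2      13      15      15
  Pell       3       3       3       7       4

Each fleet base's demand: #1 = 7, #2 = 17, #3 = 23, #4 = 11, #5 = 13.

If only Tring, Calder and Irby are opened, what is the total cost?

Each fleet base is assigned to its cheapest site among the open ones.
{Tring, Calder, Irby}: #1→Calder 5·7=35, #2→Irby 2·17=34, #3→Tring 3·23=69, #4→Tring 2·11=22, #5→Calder 6·13=78. Service 238; fixed 139; total 377.

Total cost: 377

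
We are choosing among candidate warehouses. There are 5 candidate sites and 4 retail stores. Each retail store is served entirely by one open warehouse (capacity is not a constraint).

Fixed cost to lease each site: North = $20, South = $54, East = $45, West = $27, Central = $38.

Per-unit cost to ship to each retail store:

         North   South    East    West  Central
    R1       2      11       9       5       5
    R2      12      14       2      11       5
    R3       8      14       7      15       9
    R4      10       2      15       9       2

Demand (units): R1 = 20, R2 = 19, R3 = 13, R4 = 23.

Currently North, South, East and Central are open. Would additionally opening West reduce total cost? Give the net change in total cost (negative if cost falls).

No — net change +27 (cost rises by 27).

Current service cost with {North, South, East, Central}: 215.
Adding West: each retail store re-picks its cheapest; new service cost 215, saving 0.
Extra fixed cost: 27. Net change = 27 − 0 = 27.
(Totals: 372 → 399.)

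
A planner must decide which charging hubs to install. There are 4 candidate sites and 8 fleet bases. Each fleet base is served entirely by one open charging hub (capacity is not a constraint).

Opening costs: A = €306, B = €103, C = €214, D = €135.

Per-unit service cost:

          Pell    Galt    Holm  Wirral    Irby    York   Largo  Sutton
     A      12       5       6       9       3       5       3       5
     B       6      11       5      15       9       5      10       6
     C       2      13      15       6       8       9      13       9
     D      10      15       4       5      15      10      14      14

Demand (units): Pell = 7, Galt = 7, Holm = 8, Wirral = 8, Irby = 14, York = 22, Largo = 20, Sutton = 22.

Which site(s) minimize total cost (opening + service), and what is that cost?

Open A only; minimum total cost 867.

For any fixed open set, each fleet base goes to its cheapest open site; total = fixed + service.
{A}: Pell→A 12·7=84, Galt→A 5·7=35, Holm→A 6·8=48, Wirral→A 9·8=72, Irby→A 3·14=42, York→A 5·22=110, Largo→A 3·20=60, Sutton→A 5·22=110. Service 561; fixed 306; total 867.
{A, B}: service 511 + fixed 409 = 920
{A, D}: Pell→D 10·7=70, Galt→A 5·7=35, Holm→D 4·8=32, Wirral→D 5·8=40, Irby→A 3·14=42, York→A 5·22=110, Largo→A 3·20=60, Sutton→A 5·22=110. Service 499; fixed 441; total 940.
{A, B, C, D}: service 443 + fixed 758 = 1201
No other subset beats 867.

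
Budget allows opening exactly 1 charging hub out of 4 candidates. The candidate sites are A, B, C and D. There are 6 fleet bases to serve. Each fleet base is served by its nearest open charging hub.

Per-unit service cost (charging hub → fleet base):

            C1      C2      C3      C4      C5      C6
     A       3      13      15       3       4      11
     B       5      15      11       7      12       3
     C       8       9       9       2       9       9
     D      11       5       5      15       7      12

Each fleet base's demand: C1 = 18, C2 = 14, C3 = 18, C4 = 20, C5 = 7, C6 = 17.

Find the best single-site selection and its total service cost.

With exactly 1 open, each fleet base uses its cheapest among the chosen.
{C}: C1→C 8·18=144, C2→C 9·14=126, C3→C 9·18=162, C4→C 2·20=40, C5→C 9·7=63, C6→C 9·17=153. Service cost 688.
{B}: service cost 773
{A}: service cost 781
Among all 4 size-1 choices, {C} is lowest.

Choose C only; total service cost 688.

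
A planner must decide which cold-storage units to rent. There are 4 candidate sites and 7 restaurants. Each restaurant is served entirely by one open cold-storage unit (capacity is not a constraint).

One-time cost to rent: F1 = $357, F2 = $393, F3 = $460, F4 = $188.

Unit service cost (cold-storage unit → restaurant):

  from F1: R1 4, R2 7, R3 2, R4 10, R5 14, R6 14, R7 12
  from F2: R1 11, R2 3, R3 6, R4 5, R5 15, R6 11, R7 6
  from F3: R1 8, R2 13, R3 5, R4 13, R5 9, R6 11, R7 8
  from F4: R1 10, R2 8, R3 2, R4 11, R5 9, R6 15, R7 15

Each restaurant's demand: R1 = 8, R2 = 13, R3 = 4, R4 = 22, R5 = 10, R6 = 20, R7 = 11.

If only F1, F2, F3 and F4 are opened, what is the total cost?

Each restaurant is assigned to its cheapest site among the open ones.
{F1, F2, F3, F4}: R1→F1 4·8=32, R2→F2 3·13=39, R3→F1 2·4=8, R4→F2 5·22=110, R5→F3 9·10=90, R6→F2 11·20=220, R7→F2 6·11=66. Service 565; fixed 1398; total 1963.

Total cost: 1963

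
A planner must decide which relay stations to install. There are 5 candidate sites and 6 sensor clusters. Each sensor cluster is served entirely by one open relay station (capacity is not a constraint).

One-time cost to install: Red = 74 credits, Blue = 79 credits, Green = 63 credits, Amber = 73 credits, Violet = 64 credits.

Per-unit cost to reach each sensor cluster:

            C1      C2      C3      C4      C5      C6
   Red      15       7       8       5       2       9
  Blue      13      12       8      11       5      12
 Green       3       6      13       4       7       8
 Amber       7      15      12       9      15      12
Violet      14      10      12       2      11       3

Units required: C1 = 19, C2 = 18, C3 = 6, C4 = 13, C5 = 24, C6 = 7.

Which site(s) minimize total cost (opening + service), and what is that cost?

Open Red and Green; minimum total cost 506.

For any fixed open set, each sensor cluster goes to its cheapest open site; total = fixed + service.
{Red, Green}: C1→Green 3·19=57, C2→Green 6·18=108, C3→Red 8·6=48, C4→Green 4·13=52, C5→Red 2·24=48, C6→Green 8·7=56. Service 369; fixed 137; total 506.
{Red, Green, Violet}: service 308 + fixed 201 = 509
{Red, Green, Amber}: service 369 + fixed 210 = 579
{Red, Blue, Green, Amber, Violet}: service 308 + fixed 353 = 661
No other subset beats 506.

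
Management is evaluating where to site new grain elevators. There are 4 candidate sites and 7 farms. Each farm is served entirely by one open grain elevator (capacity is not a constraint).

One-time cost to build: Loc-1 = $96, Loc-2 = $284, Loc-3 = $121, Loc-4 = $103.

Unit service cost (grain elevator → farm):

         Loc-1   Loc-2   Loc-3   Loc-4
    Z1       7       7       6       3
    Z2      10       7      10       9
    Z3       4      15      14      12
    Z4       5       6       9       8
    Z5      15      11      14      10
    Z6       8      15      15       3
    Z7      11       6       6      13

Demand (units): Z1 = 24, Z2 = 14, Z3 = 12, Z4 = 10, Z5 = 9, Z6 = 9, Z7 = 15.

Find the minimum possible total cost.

For any fixed open set, each farm goes to its cheapest open site; total = fixed + service.
{Loc-1, Loc-4}: Z1→Loc-4 3·24=72, Z2→Loc-4 9·14=126, Z3→Loc-1 4·12=48, Z4→Loc-1 5·10=50, Z5→Loc-4 10·9=90, Z6→Loc-4 3·9=27, Z7→Loc-1 11·15=165. Service 578; fixed 199; total 777.
{Loc-1, Loc-3, Loc-4}: Z1→Loc-4 3·24=72, Z2→Loc-4 9·14=126, Z3→Loc-1 4·12=48, Z4→Loc-1 5·10=50, Z5→Loc-4 10·9=90, Z6→Loc-4 3·9=27, Z7→Loc-3 6·15=90. Service 503; fixed 320; total 823.
{Loc-4}: Z1→Loc-4 3·24=72, Z2→Loc-4 9·14=126, Z3→Loc-4 12·12=144, Z4→Loc-4 8·10=80, Z5→Loc-4 10·9=90, Z6→Loc-4 3·9=27, Z7→Loc-4 13·15=195. Service 734; fixed 103; total 837.
{Loc-1, Loc-2, Loc-3, Loc-4}: service 475 + fixed 604 = 1079
No other subset beats 777.

Minimum total cost: 777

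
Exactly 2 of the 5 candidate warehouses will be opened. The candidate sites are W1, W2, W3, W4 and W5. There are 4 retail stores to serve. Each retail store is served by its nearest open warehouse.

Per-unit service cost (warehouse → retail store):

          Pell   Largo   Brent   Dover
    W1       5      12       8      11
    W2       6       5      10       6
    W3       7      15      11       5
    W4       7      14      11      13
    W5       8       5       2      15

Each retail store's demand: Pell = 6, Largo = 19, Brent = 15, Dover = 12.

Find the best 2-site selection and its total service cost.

With exactly 2 open, each retail store uses its cheapest among the chosen.
{W3, W5}: Pell→W3 7·6=42, Largo→W5 5·19=95, Brent→W5 2·15=30, Dover→W3 5·12=60. Service cost 227.
{W2, W5}: service cost 233
{W1, W5}: service cost 287
Among all 10 size-2 choices, {W3, W5} is lowest.

Choose W3 and W5; total service cost 227.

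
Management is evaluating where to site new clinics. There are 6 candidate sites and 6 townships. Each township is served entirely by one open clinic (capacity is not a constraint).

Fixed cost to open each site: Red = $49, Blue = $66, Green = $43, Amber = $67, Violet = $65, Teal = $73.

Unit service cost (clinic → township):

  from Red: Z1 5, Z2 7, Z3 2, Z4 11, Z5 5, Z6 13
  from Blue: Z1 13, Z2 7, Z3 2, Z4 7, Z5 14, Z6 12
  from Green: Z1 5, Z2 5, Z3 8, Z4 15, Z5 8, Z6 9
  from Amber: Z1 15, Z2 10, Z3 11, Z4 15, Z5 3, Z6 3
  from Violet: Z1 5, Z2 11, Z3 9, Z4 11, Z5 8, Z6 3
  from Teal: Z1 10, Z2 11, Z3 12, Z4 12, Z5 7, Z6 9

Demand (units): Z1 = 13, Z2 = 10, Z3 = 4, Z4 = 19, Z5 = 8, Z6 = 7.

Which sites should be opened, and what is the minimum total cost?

For any fixed open set, each township goes to its cheapest open site; total = fixed + service.
{Blue, Green, Amber}: Z1→Green 5·13=65, Z2→Green 5·10=50, Z3→Blue 2·4=8, Z4→Blue 7·19=133, Z5→Amber 3·8=24, Z6→Amber 3·7=21. Service 301; fixed 176; total 477.
{Blue, Green}: Z1→Green 5·13=65, Z2→Green 5·10=50, Z3→Blue 2·4=8, Z4→Blue 7·19=133, Z5→Green 8·8=64, Z6→Green 9·7=63. Service 383; fixed 109; total 492.
{Blue, Violet}: service 361 + fixed 131 = 492
{Red, Blue, Green, Amber, Violet, Teal}: service 301 + fixed 363 = 664
No other subset beats 477.

Open Blue, Green and Amber; minimum total cost 477.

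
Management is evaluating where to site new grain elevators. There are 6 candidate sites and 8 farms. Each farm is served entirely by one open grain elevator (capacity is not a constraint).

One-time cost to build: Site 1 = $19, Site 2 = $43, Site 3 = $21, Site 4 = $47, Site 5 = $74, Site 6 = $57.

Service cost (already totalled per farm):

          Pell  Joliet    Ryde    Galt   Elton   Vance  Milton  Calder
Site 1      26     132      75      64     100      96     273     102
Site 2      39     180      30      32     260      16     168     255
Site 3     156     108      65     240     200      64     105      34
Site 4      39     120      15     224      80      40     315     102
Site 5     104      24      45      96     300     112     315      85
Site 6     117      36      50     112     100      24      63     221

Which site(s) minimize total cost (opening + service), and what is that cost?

Open Site 2, Site 3 and Site 6; minimum total cost 471.

For any fixed open set, each farm goes to its cheapest open site; total = fixed + service.
{Site 2, Site 3, Site 6}: Pell→Site 2 39, Joliet→Site 6 36, Ryde→Site 2 30, Galt→Site 2 32, Elton→Site 6 100, Vance→Site 2 16, Milton→Site 6 63, Calder→Site 3 34. Service 350; fixed 121; total 471.
{Site 1, Site 2, Site 3, Site 6}: service 337 + fixed 140 = 477
{Site 2, Site 3, Site 4, Site 6}: Pell→Site 2 39, Joliet→Site 6 36, Ryde→Site 4 15, Galt→Site 2 32, Elton→Site 4 80, Vance→Site 2 16, Milton→Site 6 63, Calder→Site 3 34. Service 315; fixed 168; total 483.
{Site 1, Site 2, Site 3, Site 4, Site 5, Site 6}: service 290 + fixed 261 = 551
No other subset beats 471.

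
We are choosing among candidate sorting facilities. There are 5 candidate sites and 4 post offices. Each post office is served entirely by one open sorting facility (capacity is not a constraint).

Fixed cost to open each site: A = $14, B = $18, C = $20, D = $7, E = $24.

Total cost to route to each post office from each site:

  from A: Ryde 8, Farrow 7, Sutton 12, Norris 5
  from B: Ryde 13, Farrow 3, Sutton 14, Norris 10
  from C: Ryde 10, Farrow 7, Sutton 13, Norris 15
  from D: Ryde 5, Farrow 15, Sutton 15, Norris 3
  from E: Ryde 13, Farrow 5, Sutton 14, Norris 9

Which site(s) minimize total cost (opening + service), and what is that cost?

For any fixed open set, each post office goes to its cheapest open site; total = fixed + service.
{D}: Ryde→D 5, Farrow→D 15, Sutton→D 15, Norris→D 3. Service 38; fixed 7; total 45.
{A}: service 32 + fixed 14 = 46
{A, D}: service 27 + fixed 21 = 48
{A, B, C, D, E}: service 23 + fixed 83 = 106
No other subset beats 45.

Open D only; minimum total cost 45.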